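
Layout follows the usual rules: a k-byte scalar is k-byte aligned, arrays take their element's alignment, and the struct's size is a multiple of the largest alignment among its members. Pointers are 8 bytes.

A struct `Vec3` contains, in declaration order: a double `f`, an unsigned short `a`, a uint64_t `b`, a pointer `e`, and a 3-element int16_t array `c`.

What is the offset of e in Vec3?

@0: f [8B, align 8] → 8
@8: a [2B, align 2] → 10
+6 pad (align 8)
@16: b [8B, align 8] → 24
@24: e [8B, align 8] → 32

24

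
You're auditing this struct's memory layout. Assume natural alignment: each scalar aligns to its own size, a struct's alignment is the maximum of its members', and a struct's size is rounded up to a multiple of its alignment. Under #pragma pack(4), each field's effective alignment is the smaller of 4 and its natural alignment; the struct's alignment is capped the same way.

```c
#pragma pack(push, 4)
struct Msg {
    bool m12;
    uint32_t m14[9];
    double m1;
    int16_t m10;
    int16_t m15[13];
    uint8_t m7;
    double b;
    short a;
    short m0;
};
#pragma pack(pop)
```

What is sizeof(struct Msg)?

92

@0: m12 [1B, align 1] → 1
+3 pad (align 4)
@4: m14 [36B, align 4] → 40
@40: m1 [8B, align 4] → 48
@48: m10 [2B, align 2] → 50
@50: m15 [26B, align 2] → 76
@76: m7 [1B, align 1] → 77
+3 pad (align 4)
@80: b [8B, align 4] → 88
@88: a [2B, align 2] → 90
@90: m0 [2B, align 2] → 92
size 92, align 4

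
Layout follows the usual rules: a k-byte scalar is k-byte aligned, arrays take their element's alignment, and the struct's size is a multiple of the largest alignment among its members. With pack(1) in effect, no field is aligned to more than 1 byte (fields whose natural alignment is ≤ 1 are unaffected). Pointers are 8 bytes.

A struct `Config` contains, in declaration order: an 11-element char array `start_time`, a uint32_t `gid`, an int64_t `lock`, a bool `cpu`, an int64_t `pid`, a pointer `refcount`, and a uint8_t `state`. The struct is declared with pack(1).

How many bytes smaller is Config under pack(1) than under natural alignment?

15

natural layout:
  start_time at 0 (size 11, align 1) → ends 11
  pad 1 to align 4 for gid
  gid at 12 (size 4, align 4) → ends 16
  lock at 16 (size 8, align 8) → ends 24
  cpu at 24 (size 1, align 1) → ends 25
  pad 7 to align 8 for pid
  pid at 32 (size 8, align 8) → ends 40
  refcount at 40 (size 8, align 8) → ends 48
  state at 48 (size 1, align 1) → ends 49
  tail pad 7 to reach multiple of 8
  total 56 bytes, alignment 8
packed(1) layout:
  start_time at 0 (size 11, align 1) → ends 11
  gid at 11 (size 4, align 1) → ends 15
  lock at 15 (size 8, align 1) → ends 23
  cpu at 23 (size 1, align 1) → ends 24
  pid at 24 (size 8, align 1) → ends 32
  refcount at 32 (size 8, align 1) → ends 40
  state at 40 (size 1, align 1) → ends 41
  total 41 bytes, alignment 1
56 − 41 = 15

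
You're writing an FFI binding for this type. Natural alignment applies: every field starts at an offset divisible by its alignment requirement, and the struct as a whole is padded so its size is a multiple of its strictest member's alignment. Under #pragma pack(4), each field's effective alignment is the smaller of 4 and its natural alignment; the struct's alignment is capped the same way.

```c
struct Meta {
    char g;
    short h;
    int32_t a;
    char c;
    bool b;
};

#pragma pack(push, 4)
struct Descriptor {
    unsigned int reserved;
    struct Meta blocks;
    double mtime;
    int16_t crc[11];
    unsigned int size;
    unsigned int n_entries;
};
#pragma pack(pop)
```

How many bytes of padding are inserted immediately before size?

2

Meta: g at 0 (size 1, align 1) → ends 1; pad 1 to align 2 for h; h at 2 (size 2, align 2) → ends 4; a at 4 (size 4, align 4) → ends 8; c at 8 (size 1, align 1) → ends 9; b at 9 (size 1, align 1) → ends 10; tail pad 2 to reach multiple of 4; total 12 bytes, alignment 4
reserved at 0 (size 4, align 4) → ends 4
blocks at 4 (size 12, align 4) → ends 16
mtime at 16 (size 8, align 4) → ends 24
crc at 24 (size 22, align 2) → ends 46
pad 2 to align 4 for size
size at 48 (size 4, align 4) → ends 52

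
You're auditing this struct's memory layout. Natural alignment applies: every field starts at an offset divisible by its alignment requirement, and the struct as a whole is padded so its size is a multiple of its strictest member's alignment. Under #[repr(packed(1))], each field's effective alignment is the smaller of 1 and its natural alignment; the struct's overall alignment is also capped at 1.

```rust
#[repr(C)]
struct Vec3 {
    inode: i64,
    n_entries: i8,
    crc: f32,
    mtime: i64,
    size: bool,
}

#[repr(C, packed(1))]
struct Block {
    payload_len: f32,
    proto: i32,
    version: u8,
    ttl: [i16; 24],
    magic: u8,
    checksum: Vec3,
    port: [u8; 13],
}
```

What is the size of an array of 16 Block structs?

1648

Vec3: inode at 0 (size 8, align 8) → ends 8; n_entries at 8 (size 1, align 1) → ends 9; pad 3 to align 4 for crc; crc at 12 (size 4, align 4) → ends 16; mtime at 16 (size 8, align 8) → ends 24; size at 24 (size 1, align 1) → ends 25; tail pad 7 to reach multiple of 8; total 32 bytes, alignment 8
payload_len at 0 (size 4, align 1) → ends 4
proto at 4 (size 4, align 1) → ends 8
version at 8 (size 1, align 1) → ends 9
ttl at 9 (size 48, align 1) → ends 57
magic at 57 (size 1, align 1) → ends 58
checksum at 58 (size 32, align 1) → ends 90
port at 90 (size 13, align 1) → ends 103
total 103 bytes, alignment 1
array of 16: 16 × 103 = 1648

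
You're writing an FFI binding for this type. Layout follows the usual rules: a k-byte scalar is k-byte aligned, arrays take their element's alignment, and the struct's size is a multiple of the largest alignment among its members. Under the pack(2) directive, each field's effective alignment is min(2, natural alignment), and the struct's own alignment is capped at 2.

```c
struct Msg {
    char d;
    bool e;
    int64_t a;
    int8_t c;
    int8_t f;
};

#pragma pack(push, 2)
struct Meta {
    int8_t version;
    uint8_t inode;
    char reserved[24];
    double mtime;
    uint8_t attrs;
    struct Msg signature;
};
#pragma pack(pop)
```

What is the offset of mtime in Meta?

Msg: d at 0 (size 1, align 1) → ends 1; e at 1 (size 1, align 1) → ends 2; pad 6 to align 8 for a; a at 8 (size 8, align 8) → ends 16; c at 16 (size 1, align 1) → ends 17; f at 17 (size 1, align 1) → ends 18; tail pad 6 to reach multiple of 8; total 24 bytes, alignment 8
version at 0 (size 1, align 1) → ends 1
inode at 1 (size 1, align 1) → ends 2
reserved at 2 (size 24, align 1) → ends 26
mtime at 26 (size 8, align 2) → ends 34

26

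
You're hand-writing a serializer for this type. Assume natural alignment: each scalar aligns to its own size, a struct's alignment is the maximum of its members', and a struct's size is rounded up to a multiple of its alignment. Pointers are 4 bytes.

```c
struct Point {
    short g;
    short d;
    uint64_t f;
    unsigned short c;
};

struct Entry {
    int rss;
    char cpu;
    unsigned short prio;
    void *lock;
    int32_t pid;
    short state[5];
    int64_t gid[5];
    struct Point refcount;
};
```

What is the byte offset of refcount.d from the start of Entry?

74

Point: g at 0 (size 2, align 2) → ends 2; d at 2 (size 2, align 2) → ends 4; pad 4 to align 8 for f; f at 8 (size 8, align 8) → ends 16; c at 16 (size 2, align 2) → ends 18; tail pad 6 to reach multiple of 8; total 24 bytes, alignment 8
rss at 0 (size 4, align 4) → ends 4
cpu at 4 (size 1, align 1) → ends 5
pad 1 to align 2 for prio
prio at 6 (size 2, align 2) → ends 8
lock at 8 (size 4, align 4) → ends 12
pid at 12 (size 4, align 4) → ends 16
state at 16 (size 10, align 2) → ends 26
pad 6 to align 8 for gid
gid at 32 (size 40, align 8) → ends 72
refcount at 72 (size 24, align 8) → ends 96
within Point: d at 2
72 + 2 = 74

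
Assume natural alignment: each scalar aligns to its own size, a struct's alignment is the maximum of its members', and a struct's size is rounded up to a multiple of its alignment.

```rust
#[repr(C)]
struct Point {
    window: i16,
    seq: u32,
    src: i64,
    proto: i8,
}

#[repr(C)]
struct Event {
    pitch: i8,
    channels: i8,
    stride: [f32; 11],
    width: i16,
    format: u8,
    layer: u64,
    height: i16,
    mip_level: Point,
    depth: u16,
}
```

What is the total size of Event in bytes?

Point: window at 0 (size 2, align 2) → ends 2; pad 2 to align 4 for seq; seq at 4 (size 4, align 4) → ends 8; src at 8 (size 8, align 8) → ends 16; proto at 16 (size 1, align 1) → ends 17; tail pad 7 to reach multiple of 8; total 24 bytes, alignment 8
pitch at 0 (size 1, align 1) → ends 1
channels at 1 (size 1, align 1) → ends 2
pad 2 to align 4 for stride
stride at 4 (size 44, align 4) → ends 48
width at 48 (size 2, align 2) → ends 50
format at 50 (size 1, align 1) → ends 51
pad 5 to align 8 for layer
layer at 56 (size 8, align 8) → ends 64
height at 64 (size 2, align 2) → ends 66
pad 6 to align 8 for mip_level
mip_level at 72 (size 24, align 8) → ends 96
depth at 96 (size 2, align 2) → ends 98
tail pad 6 to reach multiple of 8
total 104 bytes, alignment 8

104 bytes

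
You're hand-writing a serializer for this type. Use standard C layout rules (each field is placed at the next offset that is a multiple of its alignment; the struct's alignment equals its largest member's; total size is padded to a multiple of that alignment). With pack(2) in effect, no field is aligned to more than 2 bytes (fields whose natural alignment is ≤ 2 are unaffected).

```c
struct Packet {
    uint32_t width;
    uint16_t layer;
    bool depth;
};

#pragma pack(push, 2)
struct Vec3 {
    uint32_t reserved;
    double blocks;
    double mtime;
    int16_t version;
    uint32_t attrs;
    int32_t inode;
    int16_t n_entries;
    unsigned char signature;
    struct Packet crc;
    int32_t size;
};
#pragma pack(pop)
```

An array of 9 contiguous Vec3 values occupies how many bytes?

Packet: @0: width [4B, align 4] → 4; @4: layer [2B, align 2] → 6; @6: depth [1B, align 1] → 7; +1 tail pad (align 4); size 8, align 4
@0: reserved [4B, align 2] → 4
@4: blocks [8B, align 2] → 12
@12: mtime [8B, align 2] → 20
@20: version [2B, align 2] → 22
@22: attrs [4B, align 2] → 26
@26: inode [4B, align 2] → 30
@30: n_entries [2B, align 2] → 32
@32: signature [1B, align 1] → 33
+1 pad (align 2)
@34: crc [8B, align 2] → 42
@42: size [4B, align 2] → 46
size 46, align 2
array of 9: 9 × 46 = 414

414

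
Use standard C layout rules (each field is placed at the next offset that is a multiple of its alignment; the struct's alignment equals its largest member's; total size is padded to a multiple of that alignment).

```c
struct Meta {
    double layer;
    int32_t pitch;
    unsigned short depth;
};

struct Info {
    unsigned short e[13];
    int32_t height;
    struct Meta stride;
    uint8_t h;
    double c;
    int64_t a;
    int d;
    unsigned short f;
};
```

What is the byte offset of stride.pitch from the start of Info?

Meta: @0: layer [8B, align 8] → 8; @8: pitch [4B, align 4] → 12; @12: depth [2B, align 2] → 14; +2 tail pad (align 8); size 16, align 8
@0: e [26B, align 2] → 26
+2 pad (align 4)
@28: height [4B, align 4] → 32
@32: stride [16B, align 8] → 48
within Meta: pitch at 8
32 + 8 = 40

40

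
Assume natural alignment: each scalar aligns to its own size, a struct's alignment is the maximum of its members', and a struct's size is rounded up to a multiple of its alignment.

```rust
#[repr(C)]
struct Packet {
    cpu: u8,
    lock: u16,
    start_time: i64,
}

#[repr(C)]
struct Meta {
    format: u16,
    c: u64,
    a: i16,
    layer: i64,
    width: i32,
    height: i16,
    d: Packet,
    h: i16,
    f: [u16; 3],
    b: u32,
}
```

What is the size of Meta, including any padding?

72

Packet: cpu at 0 (size 1, align 1) → ends 1; pad 1 to align 2 for lock; lock at 2 (size 2, align 2) → ends 4; pad 4 to align 8 for start_time; start_time at 8 (size 8, align 8) → ends 16; total 16 bytes, alignment 8
format at 0 (size 2, align 2) → ends 2
pad 6 to align 8 for c
c at 8 (size 8, align 8) → ends 16
a at 16 (size 2, align 2) → ends 18
pad 6 to align 8 for layer
layer at 24 (size 8, align 8) → ends 32
width at 32 (size 4, align 4) → ends 36
height at 36 (size 2, align 2) → ends 38
pad 2 to align 8 for d
d at 40 (size 16, align 8) → ends 56
h at 56 (size 2, align 2) → ends 58
f at 58 (size 6, align 2) → ends 64
b at 64 (size 4, align 4) → ends 68
tail pad 4 to reach multiple of 8
total 72 bytes, alignment 8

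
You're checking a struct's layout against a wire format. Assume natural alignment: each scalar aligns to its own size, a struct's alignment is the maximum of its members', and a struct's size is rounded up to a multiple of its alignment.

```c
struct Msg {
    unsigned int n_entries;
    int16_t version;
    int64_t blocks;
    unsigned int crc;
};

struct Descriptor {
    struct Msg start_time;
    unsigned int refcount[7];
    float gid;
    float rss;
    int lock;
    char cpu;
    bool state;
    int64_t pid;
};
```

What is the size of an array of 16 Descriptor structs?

Msg: @0: n_entries [4B, align 4] → 4; @4: version [2B, align 2] → 6; +2 pad (align 8); @8: blocks [8B, align 8] → 16; @16: crc [4B, align 4] → 20; +4 tail pad (align 8); size 24, align 8
@0: start_time [24B, align 8] → 24
@24: refcount [28B, align 4] → 52
@52: gid [4B, align 4] → 56
@56: rss [4B, align 4] → 60
@60: lock [4B, align 4] → 64
@64: cpu [1B, align 1] → 65
@65: state [1B, align 1] → 66
+6 pad (align 8)
@72: pid [8B, align 8] → 80
size 80, align 8
array of 16: 16 × 80 = 1280

1280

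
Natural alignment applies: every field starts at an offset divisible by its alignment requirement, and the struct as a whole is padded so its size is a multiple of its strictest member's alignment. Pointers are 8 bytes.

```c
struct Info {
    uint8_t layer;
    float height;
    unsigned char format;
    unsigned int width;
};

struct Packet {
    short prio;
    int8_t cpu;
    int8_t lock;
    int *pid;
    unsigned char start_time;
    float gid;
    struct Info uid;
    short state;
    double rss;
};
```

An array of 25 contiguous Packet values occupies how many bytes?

Info: @0: layer [1B, align 1] → 1; +3 pad (align 4); @4: height [4B, align 4] → 8; @8: format [1B, align 1] → 9; +3 pad (align 4); @12: width [4B, align 4] → 16; size 16, align 4
@0: prio [2B, align 2] → 2
@2: cpu [1B, align 1] → 3
@3: lock [1B, align 1] → 4
+4 pad (align 8)
@8: pid [8B, align 8] → 16
@16: start_time [1B, align 1] → 17
+3 pad (align 4)
@20: gid [4B, align 4] → 24
@24: uid [16B, align 4] → 40
@40: state [2B, align 2] → 42
+6 pad (align 8)
@48: rss [8B, align 8] → 56
size 56, align 8
array of 25: 25 × 56 = 1400

1400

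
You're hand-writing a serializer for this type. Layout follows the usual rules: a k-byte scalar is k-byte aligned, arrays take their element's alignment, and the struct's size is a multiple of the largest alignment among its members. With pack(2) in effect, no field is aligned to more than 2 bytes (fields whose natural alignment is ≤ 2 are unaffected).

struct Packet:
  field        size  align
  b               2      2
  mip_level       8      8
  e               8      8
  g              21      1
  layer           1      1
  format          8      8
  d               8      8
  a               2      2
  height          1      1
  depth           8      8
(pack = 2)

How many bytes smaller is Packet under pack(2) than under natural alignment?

12

natural layout:
  0..2  b  (2B, 2-aligned)
  2..8  -- padding (6B)
  8..16  mip_level  (8B, 8-aligned)
  16..24  e  (8B, 8-aligned)
  24..45  g  (21B, 1-aligned)
  45..46  layer  (1B, 1-aligned)
  46..48  -- padding (2B)
  48..56  format  (8B, 8-aligned)
  56..64  d  (8B, 8-aligned)
  64..66  a  (2B, 2-aligned)
  66..67  height  (1B, 1-aligned)
  67..72  -- padding (5B)
  72..80  depth  (8B, 8-aligned)
  sizeof = 80, alignof = 8
packed(2) layout:
  0..2  b  (2B, 2-aligned)
  2..10  mip_level  (8B, 2-aligned)
  10..18  e  (8B, 2-aligned)
  18..39  g  (21B, 1-aligned)
  39..40  layer  (1B, 1-aligned)
  40..48  format  (8B, 2-aligned)
  48..56  d  (8B, 2-aligned)
  56..58  a  (2B, 2-aligned)
  58..59  height  (1B, 1-aligned)
  59..60  -- padding (1B)
  60..68  depth  (8B, 2-aligned)
  sizeof = 68, alignof = 2
80 − 68 = 12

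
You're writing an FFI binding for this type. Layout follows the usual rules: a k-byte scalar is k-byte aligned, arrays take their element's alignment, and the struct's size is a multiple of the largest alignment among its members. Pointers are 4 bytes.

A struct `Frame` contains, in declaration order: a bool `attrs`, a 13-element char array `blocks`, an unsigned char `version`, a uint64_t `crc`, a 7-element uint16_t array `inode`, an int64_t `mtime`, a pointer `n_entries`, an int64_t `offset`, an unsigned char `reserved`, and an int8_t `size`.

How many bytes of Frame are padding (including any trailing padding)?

@0: attrs [1B, align 1] → 1
@1: blocks [13B, align 1] → 14
@14: version [1B, align 1] → 15
+1 pad (align 8)
@16: crc [8B, align 8] → 24
@24: inode [14B, align 2] → 38
+2 pad (align 8)
@40: mtime [8B, align 8] → 48
@48: n_entries [4B, align 4] → 52
+4 pad (align 8)
@56: offset [8B, align 8] → 64
@64: reserved [1B, align 1] → 65
@65: size [1B, align 1] → 66
+6 tail pad (align 8)
size 72, align 8
data bytes 59, size 72 → padding 13

13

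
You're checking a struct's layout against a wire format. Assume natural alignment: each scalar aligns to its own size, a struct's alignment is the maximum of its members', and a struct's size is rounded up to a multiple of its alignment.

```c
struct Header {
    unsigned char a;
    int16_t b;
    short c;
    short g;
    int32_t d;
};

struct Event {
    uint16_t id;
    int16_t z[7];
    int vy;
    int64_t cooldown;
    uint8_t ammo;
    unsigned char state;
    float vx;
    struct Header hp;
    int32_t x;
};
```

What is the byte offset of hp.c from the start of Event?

Header: a at 0 (size 1, align 1) → ends 1; pad 1 to align 2 for b; b at 2 (size 2, align 2) → ends 4; c at 4 (size 2, align 2) → ends 6; g at 6 (size 2, align 2) → ends 8; d at 8 (size 4, align 4) → ends 12; total 12 bytes, alignment 4
id at 0 (size 2, align 2) → ends 2
z at 2 (size 14, align 2) → ends 16
vy at 16 (size 4, align 4) → ends 20
pad 4 to align 8 for cooldown
cooldown at 24 (size 8, align 8) → ends 32
ammo at 32 (size 1, align 1) → ends 33
state at 33 (size 1, align 1) → ends 34
pad 2 to align 4 for vx
vx at 36 (size 4, align 4) → ends 40
hp at 40 (size 12, align 4) → ends 52
within Header: c at 4
40 + 4 = 44

44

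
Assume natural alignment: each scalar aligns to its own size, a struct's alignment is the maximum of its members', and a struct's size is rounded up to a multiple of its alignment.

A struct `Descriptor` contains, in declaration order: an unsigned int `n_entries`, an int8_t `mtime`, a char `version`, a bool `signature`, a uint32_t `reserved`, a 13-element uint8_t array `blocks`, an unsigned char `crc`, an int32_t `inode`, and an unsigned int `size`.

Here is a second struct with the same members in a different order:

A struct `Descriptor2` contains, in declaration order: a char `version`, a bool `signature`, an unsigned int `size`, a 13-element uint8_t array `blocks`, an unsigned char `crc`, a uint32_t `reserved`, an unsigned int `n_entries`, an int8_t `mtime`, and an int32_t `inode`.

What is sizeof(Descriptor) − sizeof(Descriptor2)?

-4

n_entries at 0 (size 4, align 4) → ends 4
mtime at 4 (size 1, align 1) → ends 5
version at 5 (size 1, align 1) → ends 6
signature at 6 (size 1, align 1) → ends 7
pad 1 to align 4 for reserved
reserved at 8 (size 4, align 4) → ends 12
blocks at 12 (size 13, align 1) → ends 25
crc at 25 (size 1, align 1) → ends 26
pad 2 to align 4 for inode
inode at 28 (size 4, align 4) → ends 32
size at 32 (size 4, align 4) → ends 36
total 36 bytes, alignment 4
— Descriptor2 —
version at 0 (size 1, align 1) → ends 1
signature at 1 (size 1, align 1) → ends 2
pad 2 to align 4 for size
size at 4 (size 4, align 4) → ends 8
blocks at 8 (size 13, align 1) → ends 21
crc at 21 (size 1, align 1) → ends 22
pad 2 to align 4 for reserved
reserved at 24 (size 4, align 4) → ends 28
n_entries at 28 (size 4, align 4) → ends 32
mtime at 32 (size 1, align 1) → ends 33
pad 3 to align 4 for inode
inode at 36 (size 4, align 4) → ends 40
total 40 bytes, alignment 4
36 − 40 = -4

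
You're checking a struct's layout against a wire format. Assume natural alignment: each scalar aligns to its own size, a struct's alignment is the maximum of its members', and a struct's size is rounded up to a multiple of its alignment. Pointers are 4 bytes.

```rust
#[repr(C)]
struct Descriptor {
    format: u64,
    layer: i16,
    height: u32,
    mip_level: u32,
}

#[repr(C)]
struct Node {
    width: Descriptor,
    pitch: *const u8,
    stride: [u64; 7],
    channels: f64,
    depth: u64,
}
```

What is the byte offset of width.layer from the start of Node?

8

Descriptor: format at 0 (size 8, align 8) → ends 8; layer at 8 (size 2, align 2) → ends 10; pad 2 to align 4 for height; height at 12 (size 4, align 4) → ends 16; mip_level at 16 (size 4, align 4) → ends 20; tail pad 4 to reach multiple of 8; total 24 bytes, alignment 8
width at 0 (size 24, align 8) → ends 24
within Descriptor: layer at 8
0 + 8 = 8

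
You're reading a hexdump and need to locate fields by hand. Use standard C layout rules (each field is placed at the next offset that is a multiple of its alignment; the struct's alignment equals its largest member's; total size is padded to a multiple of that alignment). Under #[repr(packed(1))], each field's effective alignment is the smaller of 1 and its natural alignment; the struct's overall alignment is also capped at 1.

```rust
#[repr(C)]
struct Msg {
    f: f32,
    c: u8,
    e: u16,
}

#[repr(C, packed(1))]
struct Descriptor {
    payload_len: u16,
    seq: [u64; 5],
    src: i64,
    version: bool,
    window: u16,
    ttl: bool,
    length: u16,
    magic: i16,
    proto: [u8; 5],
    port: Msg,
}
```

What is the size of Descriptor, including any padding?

Msg: 0..4  f  (4B, 4-aligned); 4..5  c  (1B, 1-aligned); 5..6  -- padding (1B); 6..8  e  (2B, 2-aligned); sizeof = 8, alignof = 4
0..2  payload_len  (2B, 1-aligned)
2..42  seq  (40B, 1-aligned)
42..50  src  (8B, 1-aligned)
50..51  version  (1B, 1-aligned)
51..53  window  (2B, 1-aligned)
53..54  ttl  (1B, 1-aligned)
54..56  length  (2B, 1-aligned)
56..58  magic  (2B, 1-aligned)
58..63  proto  (5B, 1-aligned)
63..71  port  (8B, 1-aligned)
sizeof = 71, alignof = 1

71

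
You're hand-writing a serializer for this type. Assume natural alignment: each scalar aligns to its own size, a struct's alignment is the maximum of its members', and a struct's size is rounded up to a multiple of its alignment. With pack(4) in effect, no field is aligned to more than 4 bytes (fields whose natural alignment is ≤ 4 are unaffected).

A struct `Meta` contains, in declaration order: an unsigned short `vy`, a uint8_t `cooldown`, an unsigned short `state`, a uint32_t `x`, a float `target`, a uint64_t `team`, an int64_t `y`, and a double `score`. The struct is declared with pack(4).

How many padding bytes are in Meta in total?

3

0..2  vy  (2B, 2-aligned)
2..3  cooldown  (1B, 1-aligned)
3..4  -- padding (1B)
4..6  state  (2B, 2-aligned)
6..8  -- padding (2B)
8..12  x  (4B, 4-aligned)
12..16  target  (4B, 4-aligned)
16..24  team  (8B, 4-aligned)
24..32  y  (8B, 4-aligned)
32..40  score  (8B, 4-aligned)
sizeof = 40, alignof = 4
data bytes 37, size 40 → padding 3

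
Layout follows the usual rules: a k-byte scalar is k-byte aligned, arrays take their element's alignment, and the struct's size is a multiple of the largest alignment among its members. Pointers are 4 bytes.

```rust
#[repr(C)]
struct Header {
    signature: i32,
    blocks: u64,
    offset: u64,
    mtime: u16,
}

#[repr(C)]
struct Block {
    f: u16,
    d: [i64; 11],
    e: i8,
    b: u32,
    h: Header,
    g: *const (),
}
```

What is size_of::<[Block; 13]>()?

Header: @0: signature [4B, align 4] → 4; +4 pad (align 8); @8: blocks [8B, align 8] → 16; @16: offset [8B, align 8] → 24; @24: mtime [2B, align 2] → 26; +6 tail pad (align 8); size 32, align 8
@0: f [2B, align 2] → 2
+6 pad (align 8)
@8: d [88B, align 8] → 96
@96: e [1B, align 1] → 97
+3 pad (align 4)
@100: b [4B, align 4] → 104
@104: h [32B, align 8] → 136
@136: g [4B, align 4] → 140
+4 tail pad (align 8)
size 144, align 8
array of 13: 13 × 144 = 1872

1872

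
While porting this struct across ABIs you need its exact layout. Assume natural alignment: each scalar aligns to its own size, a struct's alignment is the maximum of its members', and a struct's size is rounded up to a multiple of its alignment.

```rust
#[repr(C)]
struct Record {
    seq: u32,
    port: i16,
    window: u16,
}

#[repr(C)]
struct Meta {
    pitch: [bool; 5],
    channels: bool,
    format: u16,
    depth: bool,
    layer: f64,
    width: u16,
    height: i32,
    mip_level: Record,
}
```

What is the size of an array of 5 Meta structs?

Record: seq at 0 (size 4, align 4) → ends 4; port at 4 (size 2, align 2) → ends 6; window at 6 (size 2, align 2) → ends 8; total 8 bytes, alignment 4
pitch at 0 (size 5, align 1) → ends 5
channels at 5 (size 1, align 1) → ends 6
format at 6 (size 2, align 2) → ends 8
depth at 8 (size 1, align 1) → ends 9
pad 7 to align 8 for layer
layer at 16 (size 8, align 8) → ends 24
width at 24 (size 2, align 2) → ends 26
pad 2 to align 4 for height
height at 28 (size 4, align 4) → ends 32
mip_level at 32 (size 8, align 4) → ends 40
total 40 bytes, alignment 8
array of 5: 5 × 40 = 200

200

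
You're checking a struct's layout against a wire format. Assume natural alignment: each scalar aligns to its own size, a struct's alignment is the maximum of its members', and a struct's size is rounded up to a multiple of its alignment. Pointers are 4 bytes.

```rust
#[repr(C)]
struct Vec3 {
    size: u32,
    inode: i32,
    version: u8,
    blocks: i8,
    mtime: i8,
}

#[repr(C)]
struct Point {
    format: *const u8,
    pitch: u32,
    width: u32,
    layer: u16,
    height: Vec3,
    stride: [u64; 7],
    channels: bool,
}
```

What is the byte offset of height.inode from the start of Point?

Vec3: @0: size [4B, align 4] → 4; @4: inode [4B, align 4] → 8; @8: version [1B, align 1] → 9; @9: blocks [1B, align 1] → 10; @10: mtime [1B, align 1] → 11; +1 tail pad (align 4); size 12, align 4
@0: format [4B, align 4] → 4
@4: pitch [4B, align 4] → 8
@8: width [4B, align 4] → 12
@12: layer [2B, align 2] → 14
+2 pad (align 4)
@16: height [12B, align 4] → 28
within Vec3: inode at 4
16 + 4 = 20

20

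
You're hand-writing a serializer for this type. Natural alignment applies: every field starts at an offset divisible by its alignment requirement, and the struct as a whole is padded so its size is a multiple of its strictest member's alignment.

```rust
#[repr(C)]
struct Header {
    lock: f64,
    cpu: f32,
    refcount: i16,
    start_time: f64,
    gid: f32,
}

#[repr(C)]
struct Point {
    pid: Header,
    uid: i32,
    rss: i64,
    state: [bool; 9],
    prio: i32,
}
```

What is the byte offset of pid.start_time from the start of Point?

Header: @0: lock [8B, align 8] → 8; @8: cpu [4B, align 4] → 12; @12: refcount [2B, align 2] → 14; +2 pad (align 8); @16: start_time [8B, align 8] → 24; @24: gid [4B, align 4] → 28; +4 tail pad (align 8); size 32, align 8
@0: pid [32B, align 8] → 32
within Header: start_time at 16
0 + 16 = 16

16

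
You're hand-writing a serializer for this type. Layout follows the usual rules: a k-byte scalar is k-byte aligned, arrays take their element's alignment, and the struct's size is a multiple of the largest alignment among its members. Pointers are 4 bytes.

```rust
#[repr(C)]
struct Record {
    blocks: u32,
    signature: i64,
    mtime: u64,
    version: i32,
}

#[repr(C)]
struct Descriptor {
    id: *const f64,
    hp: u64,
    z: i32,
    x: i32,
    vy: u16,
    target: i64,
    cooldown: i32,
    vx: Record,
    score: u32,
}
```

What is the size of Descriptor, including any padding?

88 bytes

Record: @0: blocks [4B, align 4] → 4; +4 pad (align 8); @8: signature [8B, align 8] → 16; @16: mtime [8B, align 8] → 24; @24: version [4B, align 4] → 28; +4 tail pad (align 8); size 32, align 8
@0: id [4B, align 4] → 4
+4 pad (align 8)
@8: hp [8B, align 8] → 16
@16: z [4B, align 4] → 20
@20: x [4B, align 4] → 24
@24: vy [2B, align 2] → 26
+6 pad (align 8)
@32: target [8B, align 8] → 40
@40: cooldown [4B, align 4] → 44
+4 pad (align 8)
@48: vx [32B, align 8] → 80
@80: score [4B, align 4] → 84
+4 tail pad (align 8)
size 88, align 8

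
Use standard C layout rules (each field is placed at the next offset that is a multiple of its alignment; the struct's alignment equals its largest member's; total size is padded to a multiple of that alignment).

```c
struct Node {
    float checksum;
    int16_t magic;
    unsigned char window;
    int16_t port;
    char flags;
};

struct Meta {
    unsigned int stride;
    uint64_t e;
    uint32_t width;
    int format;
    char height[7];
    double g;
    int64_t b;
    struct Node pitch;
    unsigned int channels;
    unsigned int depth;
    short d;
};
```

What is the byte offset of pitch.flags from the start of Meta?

58

Node: 0..4  checksum  (4B, 4-aligned); 4..6  magic  (2B, 2-aligned); 6..7  window  (1B, 1-aligned); 7..8  -- padding (1B); 8..10  port  (2B, 2-aligned); 10..11  flags  (1B, 1-aligned); 11..12  -- tail padding (1B); sizeof = 12, alignof = 4
0..4  stride  (4B, 4-aligned)
4..8  -- padding (4B)
8..16  e  (8B, 8-aligned)
16..20  width  (4B, 4-aligned)
20..24  format  (4B, 4-aligned)
24..31  height  (7B, 1-aligned)
31..32  -- padding (1B)
32..40  g  (8B, 8-aligned)
40..48  b  (8B, 8-aligned)
48..60  pitch  (12B, 4-aligned)
within Node: flags at 10
48 + 10 = 58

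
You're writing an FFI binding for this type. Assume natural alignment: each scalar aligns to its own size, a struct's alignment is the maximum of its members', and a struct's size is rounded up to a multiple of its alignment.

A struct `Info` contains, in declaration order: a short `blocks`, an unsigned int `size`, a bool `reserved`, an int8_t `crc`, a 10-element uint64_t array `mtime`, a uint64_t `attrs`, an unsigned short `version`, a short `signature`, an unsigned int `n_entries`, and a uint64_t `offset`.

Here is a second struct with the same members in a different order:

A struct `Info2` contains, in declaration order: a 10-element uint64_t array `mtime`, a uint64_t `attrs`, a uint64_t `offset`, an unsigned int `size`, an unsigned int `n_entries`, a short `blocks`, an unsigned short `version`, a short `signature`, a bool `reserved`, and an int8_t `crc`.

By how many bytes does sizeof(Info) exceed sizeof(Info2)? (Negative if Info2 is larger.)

8

@0: blocks [2B, align 2] → 2
+2 pad (align 4)
@4: size [4B, align 4] → 8
@8: reserved [1B, align 1] → 9
@9: crc [1B, align 1] → 10
+6 pad (align 8)
@16: mtime [80B, align 8] → 96
@96: attrs [8B, align 8] → 104
@104: version [2B, align 2] → 106
@106: signature [2B, align 2] → 108
@108: n_entries [4B, align 4] → 112
@112: offset [8B, align 8] → 120
size 120, align 8
— Info2 —
@0: mtime [80B, align 8] → 80
@80: attrs [8B, align 8] → 88
@88: offset [8B, align 8] → 96
@96: size [4B, align 4] → 100
@100: n_entries [4B, align 4] → 104
@104: blocks [2B, align 2] → 106
@106: version [2B, align 2] → 108
@108: signature [2B, align 2] → 110
@110: reserved [1B, align 1] → 111
@111: crc [1B, align 1] → 112
size 112, align 8
120 − 112 = 8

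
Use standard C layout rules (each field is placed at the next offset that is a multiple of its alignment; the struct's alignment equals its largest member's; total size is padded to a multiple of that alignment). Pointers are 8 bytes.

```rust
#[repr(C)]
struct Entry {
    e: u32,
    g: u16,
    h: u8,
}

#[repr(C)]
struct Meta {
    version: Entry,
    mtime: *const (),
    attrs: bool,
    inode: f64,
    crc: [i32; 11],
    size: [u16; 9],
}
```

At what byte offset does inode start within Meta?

Entry: 0..4  e  (4B, 4-aligned); 4..6  g  (2B, 2-aligned); 6..7  h  (1B, 1-aligned); 7..8  -- tail padding (1B); sizeof = 8, alignof = 4
0..8  version  (8B, 4-aligned)
8..16  mtime  (8B, 8-aligned)
16..17  attrs  (1B, 1-aligned)
17..24  -- padding (7B)
24..32  inode  (8B, 8-aligned)

24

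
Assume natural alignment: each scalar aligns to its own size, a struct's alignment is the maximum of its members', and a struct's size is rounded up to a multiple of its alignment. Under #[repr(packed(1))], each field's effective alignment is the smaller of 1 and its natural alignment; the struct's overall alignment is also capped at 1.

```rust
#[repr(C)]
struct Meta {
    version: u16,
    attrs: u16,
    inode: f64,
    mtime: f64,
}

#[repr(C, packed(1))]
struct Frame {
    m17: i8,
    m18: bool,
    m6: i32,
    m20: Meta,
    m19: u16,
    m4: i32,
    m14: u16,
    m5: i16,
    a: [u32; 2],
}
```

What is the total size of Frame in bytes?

Meta: @0: version [2B, align 2] → 2; @2: attrs [2B, align 2] → 4; +4 pad (align 8); @8: inode [8B, align 8] → 16; @16: mtime [8B, align 8] → 24; size 24, align 8
@0: m17 [1B, align 1] → 1
@1: m18 [1B, align 1] → 2
@2: m6 [4B, align 1] → 6
@6: m20 [24B, align 1] → 30
@30: m19 [2B, align 1] → 32
@32: m4 [4B, align 1] → 36
@36: m14 [2B, align 1] → 38
@38: m5 [2B, align 1] → 40
@40: a [8B, align 1] → 48
size 48, align 1

48 bytes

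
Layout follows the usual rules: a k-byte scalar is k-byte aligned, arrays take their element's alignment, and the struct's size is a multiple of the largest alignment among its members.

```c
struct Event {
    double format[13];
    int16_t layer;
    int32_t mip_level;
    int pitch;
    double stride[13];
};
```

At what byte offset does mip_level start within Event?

108

format at 0 (size 104, align 8) → ends 104
layer at 104 (size 2, align 2) → ends 106
pad 2 to align 4 for mip_level
mip_level at 108 (size 4, align 4) → ends 112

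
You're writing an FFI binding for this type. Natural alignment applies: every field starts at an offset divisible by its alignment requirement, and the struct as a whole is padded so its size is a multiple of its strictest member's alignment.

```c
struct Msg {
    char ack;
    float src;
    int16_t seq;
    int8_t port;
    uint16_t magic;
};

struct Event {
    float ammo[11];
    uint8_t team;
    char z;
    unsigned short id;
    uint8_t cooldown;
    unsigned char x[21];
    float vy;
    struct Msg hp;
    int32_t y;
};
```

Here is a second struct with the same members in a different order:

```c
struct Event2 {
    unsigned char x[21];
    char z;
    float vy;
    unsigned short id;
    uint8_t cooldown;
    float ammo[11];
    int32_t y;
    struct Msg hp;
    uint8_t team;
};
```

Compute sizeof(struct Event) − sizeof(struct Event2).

Msg: 0..1  ack  (1B, 1-aligned); 1..4  -- padding (3B); 4..8  src  (4B, 4-aligned); 8..10  seq  (2B, 2-aligned); 10..11  port  (1B, 1-aligned); 11..12  -- padding (1B); 12..14  magic  (2B, 2-aligned); 14..16  -- tail padding (2B); sizeof = 16, alignof = 4
0..44  ammo  (44B, 4-aligned)
44..45  team  (1B, 1-aligned)
45..46  z  (1B, 1-aligned)
46..48  id  (2B, 2-aligned)
48..49  cooldown  (1B, 1-aligned)
49..70  x  (21B, 1-aligned)
70..72  -- padding (2B)
72..76  vy  (4B, 4-aligned)
76..92  hp  (16B, 4-aligned)
92..96  y  (4B, 4-aligned)
sizeof = 96, alignof = 4
— Event2 —
0..21  x  (21B, 1-aligned)
21..22  z  (1B, 1-aligned)
22..24  -- padding (2B)
24..28  vy  (4B, 4-aligned)
28..30  id  (2B, 2-aligned)
30..31  cooldown  (1B, 1-aligned)
31..32  -- padding (1B)
32..76  ammo  (44B, 4-aligned)
76..80  y  (4B, 4-aligned)
80..96  hp  (16B, 4-aligned)
96..97  team  (1B, 1-aligned)
97..100  -- tail padding (3B)
sizeof = 100, alignof = 4
96 − 100 = -4

-4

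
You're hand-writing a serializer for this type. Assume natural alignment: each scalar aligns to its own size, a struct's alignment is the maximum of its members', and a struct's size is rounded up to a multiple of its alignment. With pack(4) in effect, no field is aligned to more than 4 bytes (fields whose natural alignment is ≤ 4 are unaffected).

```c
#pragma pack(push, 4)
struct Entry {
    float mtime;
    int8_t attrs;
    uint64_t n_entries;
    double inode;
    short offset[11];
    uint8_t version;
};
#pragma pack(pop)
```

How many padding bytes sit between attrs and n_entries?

mtime at 0 (size 4, align 4) → ends 4
attrs at 4 (size 1, align 1) → ends 5
pad 3 to align 4 for n_entries
n_entries at 8 (size 8, align 4) → ends 16

3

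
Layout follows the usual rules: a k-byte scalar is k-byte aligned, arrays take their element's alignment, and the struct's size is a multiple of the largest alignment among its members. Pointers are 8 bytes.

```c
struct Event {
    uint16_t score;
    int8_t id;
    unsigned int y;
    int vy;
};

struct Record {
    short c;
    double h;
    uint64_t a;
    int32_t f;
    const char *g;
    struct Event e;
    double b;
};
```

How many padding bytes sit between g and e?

0

Event: 0..2  score  (2B, 2-aligned); 2..3  id  (1B, 1-aligned); 3..4  -- padding (1B); 4..8  y  (4B, 4-aligned); 8..12  vy  (4B, 4-aligned); sizeof = 12, alignof = 4
0..2  c  (2B, 2-aligned)
2..8  -- padding (6B)
8..16  h  (8B, 8-aligned)
16..24  a  (8B, 8-aligned)
24..28  f  (4B, 4-aligned)
28..32  -- padding (4B)
32..40  g  (8B, 8-aligned)
40..52  e  (12B, 4-aligned)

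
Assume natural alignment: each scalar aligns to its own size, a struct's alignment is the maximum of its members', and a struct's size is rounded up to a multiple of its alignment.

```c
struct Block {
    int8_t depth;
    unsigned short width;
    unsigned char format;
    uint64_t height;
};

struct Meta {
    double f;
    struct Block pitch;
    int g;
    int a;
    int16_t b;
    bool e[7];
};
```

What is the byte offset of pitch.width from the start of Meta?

Block: depth at 0 (size 1, align 1) → ends 1; pad 1 to align 2 for width; width at 2 (size 2, align 2) → ends 4; format at 4 (size 1, align 1) → ends 5; pad 3 to align 8 for height; height at 8 (size 8, align 8) → ends 16; total 16 bytes, alignment 8
f at 0 (size 8, align 8) → ends 8
pitch at 8 (size 16, align 8) → ends 24
within Block: width at 2
8 + 2 = 10

10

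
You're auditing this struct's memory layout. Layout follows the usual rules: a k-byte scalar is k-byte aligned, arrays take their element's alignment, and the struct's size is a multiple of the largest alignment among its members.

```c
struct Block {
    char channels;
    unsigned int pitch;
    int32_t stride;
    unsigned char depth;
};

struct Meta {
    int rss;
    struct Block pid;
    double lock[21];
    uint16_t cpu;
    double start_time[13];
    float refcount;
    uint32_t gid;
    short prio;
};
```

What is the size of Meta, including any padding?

320 bytes

Block: @0: channels [1B, align 1] → 1; +3 pad (align 4); @4: pitch [4B, align 4] → 8; @8: stride [4B, align 4] → 12; @12: depth [1B, align 1] → 13; +3 tail pad (align 4); size 16, align 4
@0: rss [4B, align 4] → 4
@4: pid [16B, align 4] → 20
+4 pad (align 8)
@24: lock [168B, align 8] → 192
@192: cpu [2B, align 2] → 194
+6 pad (align 8)
@200: start_time [104B, align 8] → 304
@304: refcount [4B, align 4] → 308
@308: gid [4B, align 4] → 312
@312: prio [2B, align 2] → 314
+6 tail pad (align 8)
size 320, align 8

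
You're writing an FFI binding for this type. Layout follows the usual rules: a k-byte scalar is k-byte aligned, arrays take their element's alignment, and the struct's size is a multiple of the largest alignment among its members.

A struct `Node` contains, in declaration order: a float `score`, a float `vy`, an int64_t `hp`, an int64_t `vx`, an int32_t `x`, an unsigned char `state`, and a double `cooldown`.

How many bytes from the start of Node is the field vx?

16

@0: score [4B, align 4] → 4
@4: vy [4B, align 4] → 8
@8: hp [8B, align 8] → 16
@16: vx [8B, align 8] → 24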